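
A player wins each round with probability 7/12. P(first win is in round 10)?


Geometric: P(X=10) = (1-p)^(k-1)×p = (5/12)^9×7/12 = 13671875/61917364224

P(X=10) = 13671875/61917364224 ≈ 0.02%


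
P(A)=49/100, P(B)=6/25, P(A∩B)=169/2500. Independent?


P(A)×P(B) = 147/1250
P(A∩B) = 169/2500
Not equal → NOT independent

No, not independent


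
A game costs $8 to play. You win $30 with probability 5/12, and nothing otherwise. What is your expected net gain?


E[gain] = (30-8)×5/12 + (-8)×7/12
= 55/6 - 14/3 = 9/2

Expected net gain = $9/2 ≈ $4.50


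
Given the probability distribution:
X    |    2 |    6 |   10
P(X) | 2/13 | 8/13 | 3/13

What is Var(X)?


E[X] = 82/13
E[X²] = 596/13
Var(X) = E[X²] - (E[X])² = 596/13 - 6724/169 = 1024/169

Var(X) = 1024/169 ≈ 6.0592


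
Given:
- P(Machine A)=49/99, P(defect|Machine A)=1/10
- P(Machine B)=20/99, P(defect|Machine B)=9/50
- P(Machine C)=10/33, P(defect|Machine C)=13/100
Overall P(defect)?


P(B) = Σ P(B|Aᵢ)×P(Aᵢ)
  1/10×49/99 = 49/990
  9/50×20/99 = 2/55
  13/100×10/33 = 13/330
Sum = 62/495

P(defect) = 62/495 ≈ 12.53%


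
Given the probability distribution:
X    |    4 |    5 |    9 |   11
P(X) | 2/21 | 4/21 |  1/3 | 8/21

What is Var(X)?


E[X] = 179/21
E[X²] = 1667/21
Var(X) = E[X²] - (E[X])² = 1667/21 - 32041/441 = 2966/441

Var(X) = 2966/441 ≈ 6.7256


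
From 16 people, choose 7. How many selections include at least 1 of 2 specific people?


Complement: C(16,7) - C(14,7) = 11440 - 3432 = 8008

8008


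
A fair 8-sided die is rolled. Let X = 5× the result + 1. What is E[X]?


E[die] = (1+8)/2 = 9/2
E[X] = 5×9/2 + 1 = 47/2

E[X] = 47/2


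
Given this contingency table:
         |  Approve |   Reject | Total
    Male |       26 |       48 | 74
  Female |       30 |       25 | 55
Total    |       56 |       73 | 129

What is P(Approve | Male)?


P(Approve | Male) = 26/(26+48) = 26/74 = 13/37

P(Approve|Male) = 13/37 ≈ 35.14%


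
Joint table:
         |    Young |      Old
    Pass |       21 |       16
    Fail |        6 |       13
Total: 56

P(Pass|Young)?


P(Pass|Young) = 21/(21+6) = 21/27 = 7/9

P = 7/9 ≈ 77.78%


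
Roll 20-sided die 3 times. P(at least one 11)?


P(no 11)^3 = (19/20)^3 = 6859/8000
P(≥1) = 1 - 6859/8000 = 1141/8000

P = 1141/8000 ≈ 14.26%


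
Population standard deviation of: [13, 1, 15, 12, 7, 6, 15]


Mean = 69/7
  (13-69/7)²=484/49
  (1-69/7)²=3844/49
  (15-69/7)²=1296/49
  (12-69/7)²=225/49
  (7-69/7)²=400/49
  (6-69/7)²=729/49
  (15-69/7)²=1296/49
Σ(x-μ)² = 1182/7
σ² = (1182/7)/7 = 1182/49

σ = √(1182/49) ≈ 4.9115


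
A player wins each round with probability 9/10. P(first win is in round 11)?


Geometric: P(X=11) = (1-p)^(k-1)×p = (1/10)^10×9/10 = 9/100000000000

P(X=11) = 9/100000000000 ≈ 0.00%


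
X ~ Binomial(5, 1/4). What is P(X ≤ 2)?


P(X ≤ 2) = Σ P(X=i) for i=0..2
P(X=0) = 243/1024
P(X=1) = 405/1024
P(X=2) = 135/512
Sum = 459/512

P(X ≤ 2) = 459/512 ≈ 89.65%


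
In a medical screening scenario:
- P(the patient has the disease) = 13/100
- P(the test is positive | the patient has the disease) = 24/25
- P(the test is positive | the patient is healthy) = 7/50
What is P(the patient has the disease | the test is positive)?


Using Bayes' theorem:
P(A|B) = P(B|A)·P(A) / P(B)

P(the test is positive) = 24/25 × 13/100 + 7/50 × 87/100
= 78/625 + 609/5000 = 1233/5000

P(the patient has the disease|the test is positive) = (78/625) / (1233/5000) = 208/411

P(the patient has the disease|the test is positive) = 208/411 ≈ 50.61%


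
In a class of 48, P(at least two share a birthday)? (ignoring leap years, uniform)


P(all different) = Π(365-i)/365 for i=0..47
= 0.039402
P(match) = 1 - 0.039402 = 0.960598

P ≈ 0.9606 ≈ 96.06%


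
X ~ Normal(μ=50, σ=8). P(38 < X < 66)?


z₁=(38-50)/8=-1.5, z₂=(66-50)/8=2.0
P = Φ(2.0) - Φ(-1.5) = 0.977250 - 0.066807 = 0.910443 ≈ 0.9104

P(38 < X < 66) ≈ 0.9104


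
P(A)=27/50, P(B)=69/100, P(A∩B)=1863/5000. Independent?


P(A)×P(B) = 1863/5000
P(A∩B) = 1863/5000
Equal ✓ → Independent

Yes, independent


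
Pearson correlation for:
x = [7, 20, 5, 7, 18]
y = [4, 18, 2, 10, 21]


n=5, Σx=57, Σy=55, Σxy=846, Σx²=847, Σy²=885
r = (5×846 - 57×55)/√((5×847 - 57²)(5×885 - 55²))
= 1095/√(986×1400) = 1095/√1380400 ≈ 1095/1174.9043 ≈ 0.9320

r ≈ 0.9320


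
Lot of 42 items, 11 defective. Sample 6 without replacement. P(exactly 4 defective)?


Hypergeometric: C(11,4)×C(31,2)/C(42,6)
= 330×465/5245786 = 76725/2622893

P(X=4) = 76725/2622893 ≈ 2.93%


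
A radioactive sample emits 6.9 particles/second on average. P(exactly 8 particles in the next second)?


Poisson(λ=6.9): P(X=8) = e^(-λ)×λ^k/k!
= e^(-6.9) × 6.9^8 / 8!
≈ 0.001007785429 × 5137983.74429 / 40320 ≈ 0.128422

P(X=8) ≈ 0.128422 ≈ 12.84%


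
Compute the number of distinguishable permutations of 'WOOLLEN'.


Letters: 7, freq: {'W': 1, 'O': 2, 'L': 2, 'E': 1, 'N': 1}
7!/(1!×2!×2!×1!×1!) = 5040/4 = 1260

1260


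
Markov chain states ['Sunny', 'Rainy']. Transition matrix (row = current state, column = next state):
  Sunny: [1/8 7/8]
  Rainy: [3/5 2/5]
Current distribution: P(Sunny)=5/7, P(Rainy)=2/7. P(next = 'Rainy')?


P(next=Rainy) = Σᵢ P(now=i)×P(i→Rainy)
= 5/7×7/8 + 2/7×2/5
= 5/8 + 4/35 = 207/280

P = 207/280 ≈ 0.7393


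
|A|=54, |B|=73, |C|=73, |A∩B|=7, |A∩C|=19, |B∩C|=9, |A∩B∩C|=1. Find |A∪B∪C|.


|A∪B∪C| = 54+73+73-7-19-9+1 = 166

|A∪B∪C| = 166


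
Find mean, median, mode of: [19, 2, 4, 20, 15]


Sorted: [2, 4, 15, 19, 20]
Mean = 60/5 = 12
Median = 15
Freq: {19: 1, 2: 1, 4: 1, 20: 1, 15: 1}
Mode: No mode

Mean=12, Median=15, Mode=No mode


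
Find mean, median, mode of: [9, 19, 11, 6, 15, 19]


Sorted: [6, 9, 11, 15, 19, 19]
Mean = 79/6
Median = 13
Freq: {9: 1, 19: 2, 11: 1, 6: 1, 15: 1}
Mode: [19]

Mean=79/6, Median=13, Mode=19


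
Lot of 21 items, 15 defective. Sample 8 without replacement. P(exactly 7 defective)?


Hypergeometric: C(15,7)×C(6,1)/C(21,8)
= 6435×6/203490 = 429/2261

P(X=7) = 429/2261 ≈ 18.97%


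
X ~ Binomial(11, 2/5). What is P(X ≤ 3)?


P(X ≤ 3) = Σ P(X=i) for i=0..3
P(X=0) = 177147/48828125
P(X=1) = 1299078/48828125
P(X=2) = 866052/9765625
P(X=3) = 1732104/9765625
Sum = 2893401/9765625

P(X ≤ 3) = 2893401/9765625 ≈ 29.63%


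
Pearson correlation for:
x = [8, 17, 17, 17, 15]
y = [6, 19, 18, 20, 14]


n=5, Σx=74, Σy=77, Σxy=1227, Σx²=1156, Σy²=1317
r = (5×1227 - 74×77)/√((5×1156 - 74²)(5×1317 - 77²))
= 437/√(304×656) = 437/√199424 ≈ 437/446.5691 ≈ 0.9786

r ≈ 0.9786


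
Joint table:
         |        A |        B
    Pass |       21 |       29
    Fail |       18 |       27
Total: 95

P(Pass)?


P(Pass) = (21+29)/95 = 50/95 = 10/19

P(Pass) = 10/19 ≈ 52.63%


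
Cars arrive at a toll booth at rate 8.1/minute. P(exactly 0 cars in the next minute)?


Poisson(λ=8.1): P(X=0) = e^(-λ)×λ^k/k!
= e^(-8.1) × 8.1^0 / 0!
≈ 0.0003035391381 × 1 / 1 ≈ 0.000304

P(X=0) ≈ 0.000304 ≈ 0.03%


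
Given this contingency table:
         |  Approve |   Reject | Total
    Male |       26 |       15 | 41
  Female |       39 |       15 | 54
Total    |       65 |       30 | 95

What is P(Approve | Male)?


P(Approve | Male) = 26/(26+15) = 26/41

P(Approve|Male) = 26/41 ≈ 63.41%


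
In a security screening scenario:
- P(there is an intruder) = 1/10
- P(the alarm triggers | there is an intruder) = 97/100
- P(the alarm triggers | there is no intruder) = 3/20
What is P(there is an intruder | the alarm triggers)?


Using Bayes' theorem:
P(A|B) = P(B|A)·P(A) / P(B)

P(the alarm triggers) = 97/100 × 1/10 + 3/20 × 9/10
= 97/1000 + 27/200 = 29/125

P(there is an intruder|the alarm triggers) = (97/1000) / (29/125) = 97/232

P(there is an intruder|the alarm triggers) = 97/232 ≈ 41.81%


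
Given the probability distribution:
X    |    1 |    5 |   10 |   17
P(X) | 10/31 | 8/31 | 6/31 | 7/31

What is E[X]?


E[X] = Σ x·P(X=x)
= (1)×(10/31) + (5)×(8/31) + (10)×(6/31) + (17)×(7/31)
= 229/31

E[X] = 229/31


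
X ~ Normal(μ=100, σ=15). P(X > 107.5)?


z = (107.5-100)/15 = 0.5
P(X > 107.5) = 1 - P(Z ≤ 0.5) = 1 - 0.6915 = 0.3085

P(X > 107.5) ≈ 0.3085


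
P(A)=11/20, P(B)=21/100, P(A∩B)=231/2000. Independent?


P(A)×P(B) = 231/2000
P(A∩B) = 231/2000
Equal ✓ → Independent

Yes, independent


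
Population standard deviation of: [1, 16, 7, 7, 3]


Mean = 34/5
  (1-34/5)²=841/25
  (16-34/5)²=2116/25
  (7-34/5)²=1/25
  (7-34/5)²=1/25
  (3-34/5)²=361/25
Σ(x-μ)² = 664/5
σ² = (664/5)/5 = 664/25

σ = √(664/25) ≈ 5.1536


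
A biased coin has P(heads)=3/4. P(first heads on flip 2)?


Geometric: P(X=2) = (1-p)^(k-1)×p = (1/4)^1×3/4 = 3/16

P(X=2) = 3/16 ≈ 18.75%


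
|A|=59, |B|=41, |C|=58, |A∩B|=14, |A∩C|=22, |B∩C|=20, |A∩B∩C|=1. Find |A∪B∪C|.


|A∪B∪C| = 59+41+58-14-22-20+1 = 103

|A∪B∪C| = 103


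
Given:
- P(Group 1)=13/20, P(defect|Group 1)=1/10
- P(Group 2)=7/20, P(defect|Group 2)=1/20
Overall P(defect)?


P(B) = Σ P(B|Aᵢ)×P(Aᵢ)
  1/10×13/20 = 13/200
  1/20×7/20 = 7/400
Sum = 33/400

P(defect) = 33/400 ≈ 8.25%


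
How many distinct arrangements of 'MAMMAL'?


Letters: 6, freq: {'M': 3, 'A': 2, 'L': 1}
6!/(3!×2!×1!) = 720/12 = 60

60


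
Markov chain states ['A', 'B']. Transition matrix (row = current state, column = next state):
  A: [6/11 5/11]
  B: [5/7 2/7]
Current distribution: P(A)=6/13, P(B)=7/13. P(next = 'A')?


P(next=A) = Σᵢ P(now=i)×P(i→A)
= 6/13×6/11 + 7/13×5/7
= 36/143 + 5/13 = 7/11

P = 7/11 ≈ 0.6364


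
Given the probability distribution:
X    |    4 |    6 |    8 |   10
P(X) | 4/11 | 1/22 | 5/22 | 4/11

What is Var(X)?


E[X] = 79/11
E[X²] = 642/11
Var(X) = E[X²] - (E[X])² = 642/11 - 6241/121 = 821/121

Var(X) = 821/121 ≈ 6.7851


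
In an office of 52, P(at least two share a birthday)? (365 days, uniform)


P(all different) = Π(365-i)/365 for i=0..51
= 0.021995
P(match) = 1 - 0.021995 = 0.978005

P ≈ 0.9780 ≈ 97.80%


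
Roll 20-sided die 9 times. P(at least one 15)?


P(no 15)^9 = (19/20)^9 = 322687697779/512000000000
P(≥1) = 1 - 322687697779/512000000000 = 189312302221/512000000000

P = 189312302221/512000000000 ≈ 36.98%


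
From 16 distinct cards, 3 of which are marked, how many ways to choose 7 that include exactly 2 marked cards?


Choose 2 of the 3 marked cards and 5 of the other 13 cards:
C(3,2)×C(13,5) = 3×1287 = 3861

3861


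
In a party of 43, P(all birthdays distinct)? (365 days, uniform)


P(all different) = Π(365-i)/365 for i=0..42
= (365/365)×(364/365)×...×(323/365)
= 0.076077

P ≈ 0.0761 ≈ 7.61%


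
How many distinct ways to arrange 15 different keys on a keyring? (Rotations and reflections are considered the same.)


Free circular arrangements: rotations and reflections both identified.
(n-1)!/2 = 14!/2 = 87178291200/2 = 43589145600

43589145600


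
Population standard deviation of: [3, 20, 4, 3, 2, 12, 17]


Mean = 61/7
  (3-61/7)²=1600/49
  (20-61/7)²=6241/49
  (4-61/7)²=1089/49
  (3-61/7)²=1600/49
  (2-61/7)²=2209/49
  (12-61/7)²=529/49
  (17-61/7)²=3364/49
Σ(x-μ)² = 2376/7
σ² = (2376/7)/7 = 2376/49

σ = √(2376/49) ≈ 6.9635


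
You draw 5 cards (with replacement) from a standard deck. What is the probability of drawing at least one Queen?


P(not a Queen) = 48/52 = 12/13
P(none in 5 draws) = (12/13)^5 = 248832/371293
P(≥1 Queen) = 1 - 248832/371293 = 122461/371293

P = 122461/371293 ≈ 32.98%


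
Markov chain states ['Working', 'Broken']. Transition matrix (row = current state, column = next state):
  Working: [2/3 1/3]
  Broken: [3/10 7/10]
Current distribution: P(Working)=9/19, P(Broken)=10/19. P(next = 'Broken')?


P(next=Broken) = Σᵢ P(now=i)×P(i→Broken)
= 9/19×1/3 + 10/19×7/10
= 3/19 + 7/19 = 10/19

P = 10/19 ≈ 0.5263


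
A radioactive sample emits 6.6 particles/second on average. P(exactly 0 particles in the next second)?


Poisson(λ=6.6): P(X=0) = e^(-λ)×λ^k/k!
= e^(-6.6) × 6.6^0 / 0!
≈ 0.001360368038 × 1 / 1 ≈ 0.001360

P(X=0) ≈ 0.001360 ≈ 0.14%


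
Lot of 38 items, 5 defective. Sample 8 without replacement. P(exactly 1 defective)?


Hypergeometric: C(5,1)×C(33,7)/C(38,8)
= 5×4272048/48903492 = 5220/11951

P(X=1) = 5220/11951 ≈ 43.68%


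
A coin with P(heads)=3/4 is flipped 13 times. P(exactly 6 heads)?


Binomial: P(X=6) = C(13,6)×p^6×(1-p)^7
= 1716 × 729/4096 × 1/16384 = 312741/16777216

P(X=6) = 312741/16777216 ≈ 1.86%


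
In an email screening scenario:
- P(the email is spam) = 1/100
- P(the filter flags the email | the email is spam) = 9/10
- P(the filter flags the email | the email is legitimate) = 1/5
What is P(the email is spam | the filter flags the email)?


Using Bayes' theorem:
P(A|B) = P(B|A)·P(A) / P(B)

P(the filter flags the email) = 9/10 × 1/100 + 1/5 × 99/100
= 9/1000 + 99/500 = 207/1000

P(the email is spam|the filter flags the email) = (9/1000) / (207/1000) = 1/23

P(the email is spam|the filter flags the email) = 1/23 ≈ 4.35%


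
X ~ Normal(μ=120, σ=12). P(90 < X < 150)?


z₁=(90-120)/12=-2.5, z₂=(150-120)/12=2.5
P = Φ(2.5) - Φ(-2.5) = 0.993790 - 0.006210 = 0.987580 ≈ 0.9876

P(90 < X < 150) ≈ 0.9876


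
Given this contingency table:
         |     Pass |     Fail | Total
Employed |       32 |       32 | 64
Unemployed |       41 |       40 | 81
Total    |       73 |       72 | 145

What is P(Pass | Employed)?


P(Pass | Employed) = 32/(32+32) = 32/64 = 1/2

P(Pass|Employed) = 1/2 ≈ 50.00%


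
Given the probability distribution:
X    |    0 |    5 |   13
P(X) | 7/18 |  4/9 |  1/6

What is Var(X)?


E[X] = 79/18
E[X²] = 707/18
Var(X) = E[X²] - (E[X])² = 707/18 - 6241/324 = 6485/324

Var(X) = 6485/324 ≈ 20.0154


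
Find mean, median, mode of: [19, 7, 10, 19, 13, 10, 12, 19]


Sorted: [7, 10, 10, 12, 13, 19, 19, 19]
Mean = 109/8
Median = 25/2
Freq: {19: 3, 7: 1, 10: 2, 13: 1, 12: 1}
Mode: [19]

Mean=109/8, Median=25/2, Mode=19


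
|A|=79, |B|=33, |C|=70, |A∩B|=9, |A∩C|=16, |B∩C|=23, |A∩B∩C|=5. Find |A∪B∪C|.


|A∪B∪C| = 79+33+70-9-16-23+5 = 139

|A∪B∪C| = 139


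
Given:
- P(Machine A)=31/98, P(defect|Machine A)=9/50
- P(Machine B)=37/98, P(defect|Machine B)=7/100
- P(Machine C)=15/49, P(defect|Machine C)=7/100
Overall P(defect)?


P(B) = Σ P(B|Aᵢ)×P(Aᵢ)
  9/50×31/98 = 279/4900
  7/100×37/98 = 37/1400
  7/100×15/49 = 3/140
Sum = 1027/9800

P(defect) = 1027/9800 ≈ 10.48%


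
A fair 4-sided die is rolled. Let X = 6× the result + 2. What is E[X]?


E[die] = (1+4)/2 = 5/2
E[X] = 6×5/2 + 2 = 17

E[X] = 17


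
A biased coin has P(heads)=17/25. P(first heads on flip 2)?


Geometric: P(X=2) = (1-p)^(k-1)×p = (8/25)^1×17/25 = 136/625

P(X=2) = 136/625 ≈ 21.76%


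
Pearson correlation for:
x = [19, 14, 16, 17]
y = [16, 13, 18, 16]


n=4, Σx=66, Σy=63, Σxy=1046, Σx²=1102, Σy²=1005
r = (4×1046 - 66×63)/√((4×1102 - 66²)(4×1005 - 63²))
= 26/√(52×51) = 26/√2652 ≈ 26/51.4976 ≈ 0.5049

r ≈ 0.5049


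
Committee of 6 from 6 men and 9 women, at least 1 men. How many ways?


Count by #men:
  1M,5W: C(6,1)×C(9,5)=756
  2M,4W: C(6,2)×C(9,4)=1890
  3M,3W: C(6,3)×C(9,3)=1680
  4M,2W: C(6,4)×C(9,2)=540
  5M,1W: C(6,5)×C(9,1)=54
  6M,0W: C(6,6)×C(9,0)=1
Total = 4921

4921


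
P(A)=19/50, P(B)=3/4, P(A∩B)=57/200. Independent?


P(A)×P(B) = 57/200
P(A∩B) = 57/200
Equal ✓ → Independent

Yes, independent


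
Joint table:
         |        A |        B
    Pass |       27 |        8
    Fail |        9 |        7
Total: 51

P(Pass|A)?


P(Pass|A) = 27/(27+9) = 27/36 = 3/4

P = 3/4 ≈ 75.00%


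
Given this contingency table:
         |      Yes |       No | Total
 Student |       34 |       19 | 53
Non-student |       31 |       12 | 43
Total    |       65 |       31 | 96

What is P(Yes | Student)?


P(Yes | Student) = 34/(34+19) = 34/53

P(Yes|Student) = 34/53 ≈ 64.15%


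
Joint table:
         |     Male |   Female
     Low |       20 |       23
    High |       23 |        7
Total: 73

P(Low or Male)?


P(Low∨Male) = P(Low) + P(Male) - P(Low∧Male)
= (43 + 43 - 20)/73 = 66/73

P = 66/73 ≈ 90.41%


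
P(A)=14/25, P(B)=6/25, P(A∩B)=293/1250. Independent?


P(A)×P(B) = 84/625
P(A∩B) = 293/1250
Not equal → NOT independent

No, not independent


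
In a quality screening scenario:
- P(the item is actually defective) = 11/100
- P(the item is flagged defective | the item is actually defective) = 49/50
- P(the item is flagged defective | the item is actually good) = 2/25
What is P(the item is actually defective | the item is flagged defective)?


Using Bayes' theorem:
P(A|B) = P(B|A)·P(A) / P(B)

P(the item is flagged defective) = 49/50 × 11/100 + 2/25 × 89/100
= 539/5000 + 89/1250 = 179/1000

P(the item is actually defective|the item is flagged defective) = (539/5000) / (179/1000) = 539/895

P(the item is actually defective|the item is flagged defective) = 539/895 ≈ 60.22%


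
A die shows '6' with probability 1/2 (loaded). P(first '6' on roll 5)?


Geometric: P(X=5) = (1-p)^(k-1)×p = (1/2)^4×1/2 = 1/32

P(X=5) = 1/32 ≈ 3.12%


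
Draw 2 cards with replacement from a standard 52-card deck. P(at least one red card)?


P(not a red card) = 26/52 = 1/2
P(none in 2 draws) = (1/2)^2 = 1/4
P(≥1 red card) = 1 - 1/4 = 3/4

P = 3/4 ≈ 75.00%


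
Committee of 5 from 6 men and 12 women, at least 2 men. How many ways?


Count by #men:
  2M,3W: C(6,2)×C(12,3)=3300
  3M,2W: C(6,3)×C(12,2)=1320
  4M,1W: C(6,4)×C(12,1)=180
  5M,0W: C(6,5)×C(12,0)=6
Total = 4806

4806


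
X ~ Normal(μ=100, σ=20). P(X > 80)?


z = (80-100)/20 = -1.0
P(X > 80) = 1 - P(Z ≤ -1.0) = 1 - 0.1587 = 0.8413

P(X > 80) ≈ 0.8413


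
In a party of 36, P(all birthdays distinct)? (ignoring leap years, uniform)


P(all different) = Π(365-i)/365 for i=0..35
= (365/365)×(364/365)×...×(330/365)
= 0.167818

P ≈ 0.1678 ≈ 16.78%


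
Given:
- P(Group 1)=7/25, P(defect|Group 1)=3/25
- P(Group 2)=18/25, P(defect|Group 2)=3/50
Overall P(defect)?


P(B) = Σ P(B|Aᵢ)×P(Aᵢ)
  3/25×7/25 = 21/625
  3/50×18/25 = 27/625
Sum = 48/625

P(defect) = 48/625 ≈ 7.68%


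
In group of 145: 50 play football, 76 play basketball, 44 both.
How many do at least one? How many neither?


|A∪B| = 50+76-44 = 82
Neither = 145-82 = 63

At least one: 82; Neither: 63


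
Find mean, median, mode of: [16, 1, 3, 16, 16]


Sorted: [1, 3, 16, 16, 16]
Mean = 52/5
Median = 16
Freq: {16: 3, 1: 1, 3: 1}
Mode: [16]

Mean=52/5, Median=16, Mode=16


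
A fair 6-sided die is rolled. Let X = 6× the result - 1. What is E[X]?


E[die] = (1+6)/2 = 7/2
E[X] = 6×7/2 - 1 = 20

E[X] = 20


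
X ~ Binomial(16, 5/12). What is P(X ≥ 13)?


P(X ≥ 13) = Σ P(X=i) for i=13..16
P(X=13) = 14654541015625/11555266180939776
P(X=14) = 1495361328125/7703510787293184
P(X=15) = 213623046875/11555266180939776
P(X=16) = 152587890625/184884258895036416
Sum = 273931884765625/184884258895036416

P(X ≥ 13) = 273931884765625/184884258895036416 ≈ 0.15%


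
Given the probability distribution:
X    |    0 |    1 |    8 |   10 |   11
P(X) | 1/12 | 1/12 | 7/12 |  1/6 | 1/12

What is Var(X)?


E[X] = 22/3
E[X²] = 385/6
Var(X) = E[X²] - (E[X])² = 385/6 - 484/9 = 187/18

Var(X) = 187/18 ≈ 10.3889


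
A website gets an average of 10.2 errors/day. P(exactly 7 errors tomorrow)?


Poisson(λ=10.2): P(X=7) = e^(-λ)×λ^k/k!
= e^(-10.2) × 10.2^7 / 7!
≈ 3.717031868e-05 × 11486856.6765 / 5040 ≈ 0.084716

P(X=7) ≈ 0.084716 ≈ 8.47%


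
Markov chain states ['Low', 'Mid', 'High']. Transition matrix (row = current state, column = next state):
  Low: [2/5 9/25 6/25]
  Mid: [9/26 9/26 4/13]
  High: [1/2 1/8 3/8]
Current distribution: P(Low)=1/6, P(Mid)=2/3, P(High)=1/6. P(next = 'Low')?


P(next=Low) = Σᵢ P(now=i)×P(i→Low)
= 1/6×2/5 + 2/3×9/26 + 1/6×1/2
= 1/15 + 3/13 + 1/12 = 99/260

P = 99/260 ≈ 0.3808


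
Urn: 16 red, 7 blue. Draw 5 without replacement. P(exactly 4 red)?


Hypergeometric: C(16,4)×C(7,1)/C(23,5)
= 1820×7/33649 = 1820/4807

P(X=4) = 1820/4807 ≈ 37.86%


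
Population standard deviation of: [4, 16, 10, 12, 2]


Mean = 44/5
  (4-44/5)²=576/25
  (16-44/5)²=1296/25
  (10-44/5)²=36/25
  (12-44/5)²=256/25
  (2-44/5)²=1156/25
Σ(x-μ)² = 664/5
σ² = (664/5)/5 = 664/25

σ = √(664/25) ≈ 5.1536


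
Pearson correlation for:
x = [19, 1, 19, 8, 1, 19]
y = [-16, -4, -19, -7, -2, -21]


n=6, Σx=67, Σy=-69, Σxy=-1126, Σx²=1149, Σy²=1127
r = (6×(-1126) - 67×(-69))/√((6×1149 - 67²)(6×1127 - (-69)²))
= -2133/√(2405×2001) = -2133/√4812405 ≈ -2133/2193.7194 ≈ -0.9723

r ≈ -0.9723


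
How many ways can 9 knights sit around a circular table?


Circular arrangements of 9 distinct objects: fix one position to break rotational symmetry.
(n-1)! = 8! = 40320

40320


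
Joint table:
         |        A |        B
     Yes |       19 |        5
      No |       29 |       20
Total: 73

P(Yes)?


P(Yes) = (19+5)/73 = 24/73

P(Yes) = 24/73 ≈ 32.88%


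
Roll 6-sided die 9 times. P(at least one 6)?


P(no 6)^9 = (5/6)^9 = 1953125/10077696
P(≥1) = 1 - 1953125/10077696 = 8124571/10077696

P = 8124571/10077696 ≈ 80.62%


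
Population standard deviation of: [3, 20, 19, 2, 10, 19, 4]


Mean = 77/7 = 11
  (3-11)²=64
  (20-11)²=81
  (19-11)²=64
  (2-11)²=81
  (10-11)²=1
  (19-11)²=64
  (4-11)²=49
Σ(x-μ)² = 404
σ² = 404/7

σ = √(404/7) ≈ 7.5970


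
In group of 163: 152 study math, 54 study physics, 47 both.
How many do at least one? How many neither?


|A∪B| = 152+54-47 = 159
Neither = 163-159 = 4

At least one: 159; Neither: 4


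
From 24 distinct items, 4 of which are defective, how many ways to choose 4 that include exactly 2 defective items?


Choose 2 of the 4 defective items and 2 of the other 20 items:
C(4,2)×C(20,2) = 6×190 = 1140

1140


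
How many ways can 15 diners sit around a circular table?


Circular arrangements of 15 distinct objects: fix one position to break rotational symmetry.
(n-1)! = 14! = 87178291200

87178291200


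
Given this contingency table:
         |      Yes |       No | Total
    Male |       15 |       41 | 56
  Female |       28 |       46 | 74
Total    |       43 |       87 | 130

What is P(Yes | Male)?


P(Yes | Male) = 15/(15+41) = 15/56

P(Yes|Male) = 15/56 ≈ 26.79%


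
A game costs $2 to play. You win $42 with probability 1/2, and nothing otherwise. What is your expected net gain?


E[gain] = (42-2)×1/2 + (-2)×1/2
= 20 - 1 = 19

Expected net gain = $19 ≈ $19.00


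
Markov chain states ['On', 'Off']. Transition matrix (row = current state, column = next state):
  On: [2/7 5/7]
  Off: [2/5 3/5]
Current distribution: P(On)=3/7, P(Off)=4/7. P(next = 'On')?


P(next=On) = Σᵢ P(now=i)×P(i→On)
= 3/7×2/7 + 4/7×2/5
= 6/49 + 8/35 = 86/245

P = 86/245 ≈ 0.3510


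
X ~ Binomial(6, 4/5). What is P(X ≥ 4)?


P(X ≥ 4) = Σ P(X=i) for i=4..6
P(X=4) = 768/3125
P(X=5) = 6144/15625
P(X=6) = 4096/15625
Sum = 2816/3125

P(X ≥ 4) = 2816/3125 ≈ 90.11%


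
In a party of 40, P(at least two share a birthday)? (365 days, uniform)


P(all different) = Π(365-i)/365 for i=0..39
= 0.108768
P(match) = 1 - 0.108768 = 0.891232

P ≈ 0.8912 ≈ 89.12%


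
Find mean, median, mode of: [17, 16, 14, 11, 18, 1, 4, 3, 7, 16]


Sorted: [1, 3, 4, 7, 11, 14, 16, 16, 17, 18]
Mean = 107/10
Median = 25/2
Freq: {17: 1, 16: 2, 14: 1, 11: 1, 18: 1, 1: 1, 4: 1, 3: 1, 7: 1}
Mode: [16]

Mean=107/10, Median=25/2, Mode=16


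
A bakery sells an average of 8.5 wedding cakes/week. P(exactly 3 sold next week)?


Poisson(λ=8.5): P(X=3) = e^(-λ)×λ^k/k!
= e^(-8.5) × 8.5^3 / 3!
≈ 0.000203468369 × 614.125 / 6 ≈ 0.020826

P(X=3) ≈ 0.020826 ≈ 2.08%


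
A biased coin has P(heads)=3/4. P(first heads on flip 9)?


Geometric: P(X=9) = (1-p)^(k-1)×p = (1/4)^8×3/4 = 3/262144

P(X=9) = 3/262144 ≈ 0.00%


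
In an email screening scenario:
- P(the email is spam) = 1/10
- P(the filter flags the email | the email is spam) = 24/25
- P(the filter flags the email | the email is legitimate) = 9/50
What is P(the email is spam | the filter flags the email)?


Using Bayes' theorem:
P(A|B) = P(B|A)·P(A) / P(B)

P(the filter flags the email) = 24/25 × 1/10 + 9/50 × 9/10
= 12/125 + 81/500 = 129/500

P(the email is spam|the filter flags the email) = (12/125) / (129/500) = 16/43

P(the email is spam|the filter flags the email) = 16/43 ≈ 37.21%


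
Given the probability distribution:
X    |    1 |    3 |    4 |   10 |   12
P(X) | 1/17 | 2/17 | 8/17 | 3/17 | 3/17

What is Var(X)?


E[X] = 105/17
E[X²] = 879/17
Var(X) = E[X²] - (E[X])² = 879/17 - 11025/289 = 3918/289

Var(X) = 3918/289 ≈ 13.5571


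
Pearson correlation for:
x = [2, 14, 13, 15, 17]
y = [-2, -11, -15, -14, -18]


n=5, Σx=61, Σy=-60, Σxy=-869, Σx²=883, Σy²=870
r = (5×(-869) - 61×(-60))/√((5×883 - 61²)(5×870 - (-60)²))
= -685/√(694×750) = -685/√520500 ≈ -685/721.4569 ≈ -0.9495

r ≈ -0.9495


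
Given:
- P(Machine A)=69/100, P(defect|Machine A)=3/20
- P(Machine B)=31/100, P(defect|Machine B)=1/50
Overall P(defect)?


P(B) = Σ P(B|Aᵢ)×P(Aᵢ)
  3/20×69/100 = 207/2000
  1/50×31/100 = 31/5000
Sum = 1097/10000

P(defect) = 1097/10000 ≈ 10.97%


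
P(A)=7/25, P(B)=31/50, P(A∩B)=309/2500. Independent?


P(A)×P(B) = 217/1250
P(A∩B) = 309/2500
Not equal → NOT independent

No, not independent


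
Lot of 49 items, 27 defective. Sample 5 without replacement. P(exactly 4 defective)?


Hypergeometric: C(27,4)×C(22,1)/C(49,5)
= 17550×22/1906884 = 10725/52969

P(X=4) = 10725/52969 ≈ 20.25%


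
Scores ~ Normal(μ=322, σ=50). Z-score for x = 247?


z = (x - μ)/σ = (247 - 322)/50 = -1.5

z = -1.5


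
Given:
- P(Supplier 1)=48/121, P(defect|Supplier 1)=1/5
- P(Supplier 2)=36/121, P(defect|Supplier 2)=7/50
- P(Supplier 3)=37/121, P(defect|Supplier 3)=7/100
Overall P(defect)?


P(B) = Σ P(B|Aᵢ)×P(Aᵢ)
  1/5×48/121 = 48/605
  7/50×36/121 = 126/3025
  7/100×37/121 = 259/12100
Sum = 1723/12100

P(defect) = 1723/12100 ≈ 14.24%


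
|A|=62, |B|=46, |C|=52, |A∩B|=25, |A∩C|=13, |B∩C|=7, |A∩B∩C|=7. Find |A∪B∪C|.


|A∪B∪C| = 62+46+52-25-13-7+7 = 122

|A∪B∪C| = 122


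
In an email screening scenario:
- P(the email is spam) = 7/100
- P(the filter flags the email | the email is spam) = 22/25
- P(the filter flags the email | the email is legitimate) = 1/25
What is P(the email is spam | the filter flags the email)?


Using Bayes' theorem:
P(A|B) = P(B|A)·P(A) / P(B)

P(the filter flags the email) = 22/25 × 7/100 + 1/25 × 93/100
= 77/1250 + 93/2500 = 247/2500

P(the email is spam|the filter flags the email) = (77/1250) / (247/2500) = 154/247

P(the email is spam|the filter flags the email) = 154/247 ≈ 62.35%


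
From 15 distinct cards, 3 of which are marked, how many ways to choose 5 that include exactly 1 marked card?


Choose 1 of the 3 marked cards and 4 of the other 12 cards:
C(3,1)×C(12,4) = 3×495 = 1485

1485


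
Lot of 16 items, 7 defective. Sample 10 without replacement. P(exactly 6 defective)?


Hypergeometric: C(7,6)×C(9,4)/C(16,10)
= 7×126/8008 = 63/572

P(X=6) = 63/572 ≈ 11.01%


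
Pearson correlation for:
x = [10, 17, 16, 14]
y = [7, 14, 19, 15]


n=4, Σx=57, Σy=55, Σxy=822, Σx²=841, Σy²=831
r = (4×822 - 57×55)/√((4×841 - 57²)(4×831 - 55²))
= 153/√(115×299) = 153/√34385 ≈ 153/185.4319 ≈ 0.8251

r ≈ 0.8251


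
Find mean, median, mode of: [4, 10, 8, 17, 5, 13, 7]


Sorted: [4, 5, 7, 8, 10, 13, 17]
Mean = 64/7
Median = 8
Freq: {4: 1, 10: 1, 8: 1, 17: 1, 5: 1, 13: 1, 7: 1}
Mode: No mode

Mean=64/7, Median=8, Mode=No mode


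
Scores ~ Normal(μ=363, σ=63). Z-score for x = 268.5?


z = (x - μ)/σ = (268.5 - 363)/63 = -1.5

z = -1.5


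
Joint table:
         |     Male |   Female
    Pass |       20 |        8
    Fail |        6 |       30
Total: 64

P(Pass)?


P(Pass) = (20+8)/64 = 28/64 = 7/16

P(Pass) = 7/16 ≈ 43.75%


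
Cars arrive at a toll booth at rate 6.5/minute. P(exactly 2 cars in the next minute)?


Poisson(λ=6.5): P(X=2) = e^(-λ)×λ^k/k!
= e^(-6.5) × 6.5^2 / 2!
≈ 0.001503439193 × 42.25 / 2 ≈ 0.031760

P(X=2) ≈ 0.031760 ≈ 3.18%


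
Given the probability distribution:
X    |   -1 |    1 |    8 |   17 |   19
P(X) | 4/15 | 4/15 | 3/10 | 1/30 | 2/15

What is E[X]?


E[X] = Σ x·P(X=x)
= (-1)×(4/15) + (1)×(4/15) + (8)×(3/10) + (17)×(1/30) + (19)×(2/15)
= 11/2

E[X] = 11/2


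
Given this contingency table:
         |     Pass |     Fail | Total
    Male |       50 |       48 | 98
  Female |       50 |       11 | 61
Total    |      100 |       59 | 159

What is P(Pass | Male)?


P(Pass | Male) = 50/(50+48) = 50/98 = 25/49

P(Pass|Male) = 25/49 ≈ 51.02%


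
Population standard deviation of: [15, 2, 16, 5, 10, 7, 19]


Mean = 74/7
  (15-74/7)²=961/49
  (2-74/7)²=3600/49
  (16-74/7)²=1444/49
  (5-74/7)²=1521/49
  (10-74/7)²=16/49
  (7-74/7)²=625/49
  (19-74/7)²=3481/49
Σ(x-μ)² = 1664/7
σ² = (1664/7)/7 = 1664/49

σ = √(1664/49) ≈ 5.8275


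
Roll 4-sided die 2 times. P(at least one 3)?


P(no 3)^2 = (3/4)^2 = 9/16
P(≥1) = 1 - 9/16 = 7/16

P = 7/16 ≈ 43.75%


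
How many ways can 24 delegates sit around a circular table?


Circular arrangements of 24 distinct objects: fix one position to break rotational symmetry.
(n-1)! = 23! = 25852016738884976640000

25852016738884976640000


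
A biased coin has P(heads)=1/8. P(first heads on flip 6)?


Geometric: P(X=6) = (1-p)^(k-1)×p = (7/8)^5×1/8 = 16807/262144

P(X=6) = 16807/262144 ≈ 6.41%


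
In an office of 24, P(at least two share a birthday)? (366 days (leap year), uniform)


P(all different) = Π(366-i)/366 for i=0..23
= 0.462654
P(match) = 1 - 0.462654 = 0.537346

P ≈ 0.5373 ≈ 53.73%


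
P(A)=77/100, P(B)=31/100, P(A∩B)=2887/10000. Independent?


P(A)×P(B) = 2387/10000
P(A∩B) = 2887/10000
Not equal → NOT independent

No, not independent


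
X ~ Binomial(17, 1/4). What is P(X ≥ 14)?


P(X ≥ 14) = Σ P(X=i) for i=14..17
P(X=14) = 2295/2147483648
P(X=15) = 153/2147483648
P(X=16) = 51/17179869184
P(X=17) = 1/17179869184
Sum = 4909/4294967296

P(X ≥ 14) = 4909/4294967296 ≈ 0.00%


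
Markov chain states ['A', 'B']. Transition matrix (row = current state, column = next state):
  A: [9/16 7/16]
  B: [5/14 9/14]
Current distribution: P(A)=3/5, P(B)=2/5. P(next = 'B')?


P(next=B) = Σᵢ P(now=i)×P(i→B)
= 3/5×7/16 + 2/5×9/14
= 21/80 + 9/35 = 291/560

P = 291/560 ≈ 0.5196


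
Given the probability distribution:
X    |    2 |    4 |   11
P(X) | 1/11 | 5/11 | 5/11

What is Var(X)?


E[X] = 7
E[X²] = 689/11
Var(X) = E[X²] - (E[X])² = 689/11 - 49 = 150/11

Var(X) = 150/11 ≈ 13.6364


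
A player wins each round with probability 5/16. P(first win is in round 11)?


Geometric: P(X=11) = (1-p)^(k-1)×p = (11/16)^10×5/16 = 129687123005/17592186044416

P(X=11) = 129687123005/17592186044416 ≈ 0.74%


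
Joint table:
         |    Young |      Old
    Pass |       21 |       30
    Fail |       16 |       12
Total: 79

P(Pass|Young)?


P(Pass|Young) = 21/(21+16) = 21/37

P = 21/37 ≈ 56.76%


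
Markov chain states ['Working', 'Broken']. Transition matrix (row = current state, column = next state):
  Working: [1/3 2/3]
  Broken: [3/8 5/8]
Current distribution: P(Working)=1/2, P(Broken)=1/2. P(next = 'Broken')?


P(next=Broken) = Σᵢ P(now=i)×P(i→Broken)
= 1/2×2/3 + 1/2×5/8
= 1/3 + 5/16 = 31/48

P = 31/48 ≈ 0.6458


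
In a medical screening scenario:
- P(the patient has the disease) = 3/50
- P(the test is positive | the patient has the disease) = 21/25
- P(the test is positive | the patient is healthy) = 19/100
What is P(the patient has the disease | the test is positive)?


Using Bayes' theorem:
P(A|B) = P(B|A)·P(A) / P(B)

P(the test is positive) = 21/25 × 3/50 + 19/100 × 47/50
= 63/1250 + 893/5000 = 229/1000

P(the patient has the disease|the test is positive) = (63/1250) / (229/1000) = 252/1145

P(the patient has the disease|the test is positive) = 252/1145 ≈ 22.01%


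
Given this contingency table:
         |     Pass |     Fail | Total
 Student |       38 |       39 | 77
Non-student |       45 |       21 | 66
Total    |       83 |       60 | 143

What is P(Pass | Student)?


P(Pass | Student) = 38/(38+39) = 38/77

P(Pass|Student) = 38/77 ≈ 49.35%


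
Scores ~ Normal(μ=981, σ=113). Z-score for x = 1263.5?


z = (x - μ)/σ = (1263.5 - 981)/113 = 2.5

z = 2.5


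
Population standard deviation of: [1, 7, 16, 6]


Mean = 30/4 = 15/2
  (1-15/2)²=169/4
  (7-15/2)²=1/4
  (16-15/2)²=289/4
  (6-15/2)²=9/4
Σ(x-μ)² = 117
σ² = 117/4

σ = √(117/4) ≈ 5.4083


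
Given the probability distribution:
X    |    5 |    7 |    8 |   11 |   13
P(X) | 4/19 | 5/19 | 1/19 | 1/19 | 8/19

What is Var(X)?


E[X] = 178/19
E[X²] = 1882/19
Var(X) = E[X²] - (E[X])² = 1882/19 - 31684/361 = 4074/361

Var(X) = 4074/361 ≈ 11.2853


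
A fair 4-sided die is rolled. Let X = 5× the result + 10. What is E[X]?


E[die] = (1+4)/2 = 5/2
E[X] = 5×5/2 + 10 = 45/2

E[X] = 45/2


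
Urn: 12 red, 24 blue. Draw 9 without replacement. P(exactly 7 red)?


Hypergeometric: C(12,7)×C(24,2)/C(36,9)
= 792×276/94143280 = 1242/534905

P(X=7) = 1242/534905 ≈ 0.23%


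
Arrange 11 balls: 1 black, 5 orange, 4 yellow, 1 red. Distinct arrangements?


11!/(1!×5!×4!×1!) = 13860

13860


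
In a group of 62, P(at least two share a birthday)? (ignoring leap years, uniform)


P(all different) = Π(365-i)/365 for i=0..61
= 0.004090
P(match) = 1 - 0.004090 = 0.995910

P ≈ 0.9959 ≈ 99.59%


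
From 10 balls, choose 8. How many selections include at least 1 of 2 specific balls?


Complement: C(10,8) - C(8,8) = 45 - 1 = 44

44


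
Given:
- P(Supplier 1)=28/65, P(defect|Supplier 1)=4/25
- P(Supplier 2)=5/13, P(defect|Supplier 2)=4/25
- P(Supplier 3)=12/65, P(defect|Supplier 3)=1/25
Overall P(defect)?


P(B) = Σ P(B|Aᵢ)×P(Aᵢ)
  4/25×28/65 = 112/1625
  4/25×5/13 = 4/65
  1/25×12/65 = 12/1625
Sum = 224/1625

P(defect) = 224/1625 ≈ 13.78%


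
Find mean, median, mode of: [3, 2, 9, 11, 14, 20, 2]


Sorted: [2, 2, 3, 9, 11, 14, 20]
Mean = 61/7
Median = 9
Freq: {3: 1, 2: 2, 9: 1, 11: 1, 14: 1, 20: 1}
Mode: [2]

Mean=61/7, Median=9, Mode=2


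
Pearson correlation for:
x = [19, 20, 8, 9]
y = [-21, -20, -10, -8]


n=4, Σx=56, Σy=-59, Σxy=-951, Σx²=906, Σy²=1005
r = (4×(-951) - 56×(-59))/√((4×906 - 56²)(4×1005 - (-59)²))
= -500/√(488×539) = -500/√263032 ≈ -500/512.8665 ≈ -0.9749

r ≈ -0.9749


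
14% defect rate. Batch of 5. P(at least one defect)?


P(all good) = (43/50)^5 = 147008443/312500000
P(≥1 defect) = 165491557/312500000

P = 165491557/312500000 ≈ 52.96%


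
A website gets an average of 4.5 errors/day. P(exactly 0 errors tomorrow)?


Poisson(λ=4.5): P(X=0) = e^(-λ)×λ^k/k!
= e^(-4.5) × 4.5^0 / 0!
≈ 0.01110899654 × 1 / 1 ≈ 0.011109

P(X=0) ≈ 0.011109 ≈ 1.11%


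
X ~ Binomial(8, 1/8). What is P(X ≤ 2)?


P(X ≤ 2) = Σ P(X=i) for i=0..2
P(X=0) = 5764801/16777216
P(X=1) = 823543/2097152
P(X=2) = 823543/4194304
Sum = 15647317/16777216

P(X ≤ 2) = 15647317/16777216 ≈ 93.27%


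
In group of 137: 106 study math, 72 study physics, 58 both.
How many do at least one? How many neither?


|A∪B| = 106+72-58 = 120
Neither = 137-120 = 17

At least one: 120; Neither: 17


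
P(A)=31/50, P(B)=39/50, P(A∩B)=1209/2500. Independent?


P(A)×P(B) = 1209/2500
P(A∩B) = 1209/2500
Equal ✓ → Independent

Yes, independent


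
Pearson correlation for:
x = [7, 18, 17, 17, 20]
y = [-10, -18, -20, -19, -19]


n=5, Σx=79, Σy=-86, Σxy=-1437, Σx²=1351, Σy²=1546
r = (5×(-1437) - 79×(-86))/√((5×1351 - 79²)(5×1546 - (-86)²))
= -391/√(514×334) = -391/√171676 ≈ -391/414.3380 ≈ -0.9437

r ≈ -0.9437


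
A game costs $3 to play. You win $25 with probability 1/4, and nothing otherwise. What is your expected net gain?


E[gain] = (25-3)×1/4 + (-3)×3/4
= 11/2 - 9/4 = 13/4

Expected net gain = $13/4 ≈ $3.25


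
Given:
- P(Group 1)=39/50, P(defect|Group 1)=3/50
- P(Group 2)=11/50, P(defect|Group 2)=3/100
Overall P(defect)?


P(B) = Σ P(B|Aᵢ)×P(Aᵢ)
  3/50×39/50 = 117/2500
  3/100×11/50 = 33/5000
Sum = 267/5000

P(defect) = 267/5000 ≈ 5.34%


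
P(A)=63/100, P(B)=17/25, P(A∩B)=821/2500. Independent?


P(A)×P(B) = 1071/2500
P(A∩B) = 821/2500
Not equal → NOT independent

No, not independent


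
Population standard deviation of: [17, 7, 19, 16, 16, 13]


Mean = 88/6 = 44/3
  (17-44/3)²=49/9
  (7-44/3)²=529/9
  (19-44/3)²=169/9
  (16-44/3)²=16/9
  (16-44/3)²=16/9
  (13-44/3)²=25/9
Σ(x-μ)² = 268/3
σ² = (268/3)/6 = 134/9

σ = √(134/9) ≈ 3.8586


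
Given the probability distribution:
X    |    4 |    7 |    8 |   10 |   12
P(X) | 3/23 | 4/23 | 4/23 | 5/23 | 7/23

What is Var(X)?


E[X] = 206/23
E[X²] = 2008/23
Var(X) = E[X²] - (E[X])² = 2008/23 - 42436/529 = 3748/529

Var(X) = 3748/529 ≈ 7.0851


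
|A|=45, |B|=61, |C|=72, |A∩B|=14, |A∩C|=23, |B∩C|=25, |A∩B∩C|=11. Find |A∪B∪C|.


|A∪B∪C| = 45+61+72-14-23-25+11 = 127

|A∪B∪C| = 127


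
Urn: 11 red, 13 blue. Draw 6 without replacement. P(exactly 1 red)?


Hypergeometric: C(11,1)×C(13,5)/C(24,6)
= 11×1287/134596 = 1287/12236

P(X=1) = 1287/12236 ≈ 10.52%


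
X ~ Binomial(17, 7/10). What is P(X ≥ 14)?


P(X ≥ 14) = Σ P(X=i) for i=14..17
P(X=14) = 311304390437691/2500000000000000
P(X=15) = 726376911021279/12500000000000000
P(X=16) = 1694879459049651/100000000000000000
P(X=17) = 232630513987207/100000000000000000
Sum = 2019070087871473/10000000000000000

P(X ≥ 14) = 2019070087871473/10000000000000000 ≈ 20.19%


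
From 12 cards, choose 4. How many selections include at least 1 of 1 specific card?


Complement: C(12,4) - C(11,4) = 495 - 330 = 165

165


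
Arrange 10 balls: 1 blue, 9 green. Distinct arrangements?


10!/(1!×9!) = 10

10


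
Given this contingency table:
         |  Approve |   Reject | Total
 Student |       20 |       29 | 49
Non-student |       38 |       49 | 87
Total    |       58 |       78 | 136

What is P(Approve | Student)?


P(Approve | Student) = 20/(20+29) = 20/49

P(Approve|Student) = 20/49 ≈ 40.82%


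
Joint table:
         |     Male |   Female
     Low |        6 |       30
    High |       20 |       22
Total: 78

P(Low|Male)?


P(Low|Male) = 6/(6+20) = 6/26 = 3/13

P = 3/13 ≈ 23.08%


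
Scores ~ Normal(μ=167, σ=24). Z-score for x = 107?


z = (x - μ)/σ = (107 - 167)/24 = -2.5

z = -2.5


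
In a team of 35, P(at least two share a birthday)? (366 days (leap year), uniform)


P(all different) = Π(366-i)/366 for i=0..34
= 0.186502
P(match) = 1 - 0.186502 = 0.813498

P ≈ 0.8135 ≈ 81.35%


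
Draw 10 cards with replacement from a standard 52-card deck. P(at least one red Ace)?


P(not a red Ace) = 50/52 = 25/26
P(none in 10 draws) = (25/26)^10 = 95367431640625/141167095653376
P(≥1 red Ace) = 1 - 95367431640625/141167095653376 = 45799664012751/141167095653376

P = 45799664012751/141167095653376 ≈ 32.44%
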